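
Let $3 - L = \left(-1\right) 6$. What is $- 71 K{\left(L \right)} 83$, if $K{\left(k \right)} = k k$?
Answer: $-477333$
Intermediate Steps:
$L = 9$ ($L = 3 - \left(-1\right) 6 = 3 - -6 = 3 + 6 = 9$)
$K{\left(k \right)} = k^{2}$
$- 71 K{\left(L \right)} 83 = - 71 \cdot 9^{2} \cdot 83 = \left(-71\right) 81 \cdot 83 = \left(-5751\right) 83 = -477333$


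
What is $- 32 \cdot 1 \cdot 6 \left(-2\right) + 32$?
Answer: $416$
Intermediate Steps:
$- 32 \cdot 1 \cdot 6 \left(-2\right) + 32 = - 32 \cdot 6 \left(-2\right) + 32 = \left(-32\right) \left(-12\right) + 32 = 384 + 32 = 416$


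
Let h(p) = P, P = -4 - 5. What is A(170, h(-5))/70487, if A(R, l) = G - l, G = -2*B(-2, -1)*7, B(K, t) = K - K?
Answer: 9/70487 ≈ 0.00012768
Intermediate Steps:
B(K, t) = 0
G = 0 (G = -2*0*7 = 0*7 = 0)
P = -9
h(p) = -9
A(R, l) = -l (A(R, l) = 0 - l = -l)
A(170, h(-5))/70487 = -1*(-9)/70487 = 9*(1/70487) = 9/70487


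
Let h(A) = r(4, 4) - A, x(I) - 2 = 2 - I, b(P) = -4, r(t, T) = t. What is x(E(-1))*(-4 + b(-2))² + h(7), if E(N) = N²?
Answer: 189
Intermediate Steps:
x(I) = 4 - I (x(I) = 2 + (2 - I) = 4 - I)
h(A) = 4 - A
x(E(-1))*(-4 + b(-2))² + h(7) = (4 - 1*(-1)²)*(-4 - 4)² + (4 - 1*7) = (4 - 1*1)*(-8)² + (4 - 7) = (4 - 1)*64 - 3 = 3*64 - 3 = 192 - 3 = 189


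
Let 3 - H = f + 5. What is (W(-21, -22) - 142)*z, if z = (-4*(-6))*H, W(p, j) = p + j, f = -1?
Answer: 4440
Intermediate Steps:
H = -1 (H = 3 - (-1 + 5) = 3 - 1*4 = 3 - 4 = -1)
W(p, j) = j + p
z = -24 (z = -4*(-6)*(-1) = 24*(-1) = -24)
(W(-21, -22) - 142)*z = ((-22 - 21) - 142)*(-24) = (-43 - 142)*(-24) = -185*(-24) = 4440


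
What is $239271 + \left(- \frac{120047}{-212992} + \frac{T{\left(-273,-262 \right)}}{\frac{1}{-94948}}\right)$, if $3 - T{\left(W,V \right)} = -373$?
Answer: $- \frac{7552946891537}{212992} \approx -3.5461 \cdot 10^{7}$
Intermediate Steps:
$T{\left(W,V \right)} = 376$ ($T{\left(W,V \right)} = 3 - -373 = 3 + 373 = 376$)
$239271 + \left(- \frac{120047}{-212992} + \frac{T{\left(-273,-262 \right)}}{\frac{1}{-94948}}\right) = 239271 + \left(- \frac{120047}{-212992} + \frac{376}{\frac{1}{-94948}}\right) = 239271 + \left(\left(-120047\right) \left(- \frac{1}{212992}\right) + \frac{376}{- \frac{1}{94948}}\right) = 239271 + \left(\frac{120047}{212992} + 376 \left(-94948\right)\right) = 239271 + \left(\frac{120047}{212992} - 35700448\right) = 239271 - \frac{7603909700369}{212992} = - \frac{7552946891537}{212992}$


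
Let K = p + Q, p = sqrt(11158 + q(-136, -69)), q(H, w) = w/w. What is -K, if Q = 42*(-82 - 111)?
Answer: 8106 - sqrt(11159) ≈ 8000.4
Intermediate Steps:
q(H, w) = 1
Q = -8106 (Q = 42*(-193) = -8106)
p = sqrt(11159) (p = sqrt(11158 + 1) = sqrt(11159) ≈ 105.64)
K = -8106 + sqrt(11159) (K = sqrt(11159) - 8106 = -8106 + sqrt(11159) ≈ -8000.4)
-K = -(-8106 + sqrt(11159)) = 8106 - sqrt(11159)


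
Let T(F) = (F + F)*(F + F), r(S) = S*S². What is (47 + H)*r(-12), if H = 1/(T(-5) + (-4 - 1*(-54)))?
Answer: -2030688/25 ≈ -81228.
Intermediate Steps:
r(S) = S³
T(F) = 4*F² (T(F) = (2*F)*(2*F) = 4*F²)
H = 1/150 (H = 1/(4*(-5)² + (-4 - 1*(-54))) = 1/(4*25 + (-4 + 54)) = 1/(100 + 50) = 1/150 ≈ 0.0066667)
(47 + H)*r(-12) = (47 + 1/150)*(-12)³ = (7051/150)*(-1728) = -2030688/25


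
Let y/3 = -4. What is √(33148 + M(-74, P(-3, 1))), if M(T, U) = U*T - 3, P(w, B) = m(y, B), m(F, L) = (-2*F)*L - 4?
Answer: √31665 ≈ 177.95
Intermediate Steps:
y = -12 (y = 3*(-4) = -12)
m(F, L) = -4 - 2*F*L (m(F, L) = -2*F*L - 4 = -4 - 2*F*L)
P(w, B) = -4 + 24*B (P(w, B) = -4 - 2*(-12)*B = -4 + 24*B)
M(T, U) = -3 + T*U (M(T, U) = T*U - 3 = -3 + T*U)
√(33148 + M(-74, P(-3, 1))) = √(33148 + (-3 - 74*(-4 + 24*1))) = √(33148 + (-3 - 74*(-4 + 24))) = √(33148 + (-3 - 74*20)) = √(33148 + (-3 - 1480)) = √(33148 - 1483) = √31665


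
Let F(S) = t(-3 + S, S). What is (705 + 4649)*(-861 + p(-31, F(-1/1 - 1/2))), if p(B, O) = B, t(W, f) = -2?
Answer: -4775768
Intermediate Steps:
F(S) = -2
(705 + 4649)*(-861 + p(-31, F(-1/1 - 1/2))) = (705 + 4649)*(-861 - 31) = 5354*(-892) = -4775768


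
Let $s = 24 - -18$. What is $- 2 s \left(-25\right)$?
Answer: $2100$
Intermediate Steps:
$s = 42$ ($s = 24 + 18 = 42$)
$- 2 s \left(-25\right) = \left(-2\right) 42 \left(-25\right) = \left(-84\right) \left(-25\right) = 2100$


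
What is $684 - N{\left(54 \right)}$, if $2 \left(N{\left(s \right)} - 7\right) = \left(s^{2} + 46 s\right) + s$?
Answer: $-2050$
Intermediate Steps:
$N{\left(s \right)} = 7 + \frac{s^{2}}{2} + \frac{47 s}{2}$ ($N{\left(s \right)} = 7 + \frac{\left(s^{2} + 46 s\right) + s}{2} = 7 + \frac{s^{2} + 47 s}{2} = 7 + \left(\frac{s^{2}}{2} + \frac{47 s}{2}\right) = 7 + \frac{s^{2}}{2} + \frac{47 s}{2}$)
$684 - N{\left(54 \right)} = 684 - \left(7 + \frac{54^{2}}{2} + \frac{47}{2} \cdot 54\right) = 684 - \left(7 + \frac{1}{2} \cdot 2916 + 1269\right) = 684 - \left(7 + 1458 + 1269\right) = 684 - 2734 = -2050$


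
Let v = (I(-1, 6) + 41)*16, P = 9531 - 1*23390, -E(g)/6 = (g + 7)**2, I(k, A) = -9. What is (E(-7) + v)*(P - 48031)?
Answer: -31687680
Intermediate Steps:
E(g) = -6*(7 + g)**2 (E(g) = -6*(g + 7)**2 = -6*(7 + g)**2)
P = -13859 (P = 9531 - 23390 = -13859)
v = 512 (v = (-9 + 41)*16 = 32*16 = 512)
(E(-7) + v)*(P - 48031) = (-6*(7 - 7)**2 + 512)*(-13859 - 48031) = (-6*0**2 + 512)*(-61890) = (-6*0 + 512)*(-61890) = (0 + 512)*(-61890) = 512*(-61890) = -31687680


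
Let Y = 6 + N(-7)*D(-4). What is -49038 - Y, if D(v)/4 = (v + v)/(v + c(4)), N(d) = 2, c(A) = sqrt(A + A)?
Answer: -49076 - 16*sqrt(2) ≈ -49099.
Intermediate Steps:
c(A) = sqrt(2)*sqrt(A) (c(A) = sqrt(2*A) = sqrt(2)*sqrt(A))
D(v) = 8*v/(v + 2*sqrt(2)) (D(v) = 4*((v + v)/(v + sqrt(2)*sqrt(4))) = 4*((2*v)/(v + sqrt(2)*2)) = 4*((2*v)/(v + 2*sqrt(2))) = 4*(2*v/(v + 2*sqrt(2))) = 8*v/(v + 2*sqrt(2)))
Y = 6 - 64/(-4 + 2*sqrt(2)) (Y = 6 + 2*(8*(-4)/(-4 + 2*sqrt(2))) = 6 + 2*(-32/(-4 + 2*sqrt(2))) = 6 - 64/(-4 + 2*sqrt(2)) ≈ 60.627)
-49038 - Y = -49038 - (38 + 16*sqrt(2)) = -49038 + (-38 - 16*sqrt(2)) = -49076 - 16*sqrt(2)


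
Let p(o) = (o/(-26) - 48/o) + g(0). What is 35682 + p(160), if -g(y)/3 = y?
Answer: 4637821/130 ≈ 35676.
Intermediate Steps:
g(y) = -3*y
p(o) = -48/o - o/26 (p(o) = (o/(-26) - 48/o) - 3*0 = (o*(-1/26) - 48/o) + 0 = (-o/26 - 48/o) + 0 = (-48/o - o/26) + 0 = -48/o - o/26)
35682 + p(160) = 35682 + (-48/160 - 1/26*160) = 35682 + (-48*1/160 - 80/13) = 35682 + (-3/10 - 80/13) = 35682 - 839/130 = 4637821/130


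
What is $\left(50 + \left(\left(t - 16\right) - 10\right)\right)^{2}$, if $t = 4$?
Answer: $784$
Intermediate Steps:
$\left(50 + \left(\left(t - 16\right) - 10\right)\right)^{2} = \left(50 + \left(\left(4 - 16\right) - 10\right)\right)^{2} = \left(50 - 22\right)^{2} = 28^{2} = 784$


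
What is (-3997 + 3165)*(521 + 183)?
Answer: -585728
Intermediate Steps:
(-3997 + 3165)*(521 + 183) = -832*704 = -585728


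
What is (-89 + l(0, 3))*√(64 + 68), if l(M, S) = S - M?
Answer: -172*√33 ≈ -988.06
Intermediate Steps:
(-89 + l(0, 3))*√(64 + 68) = (-89 + (3 - 1*0))*√(64 + 68) = (-89 + (3 + 0))*√132 = (-89 + 3)*(2*√33) = -172*√33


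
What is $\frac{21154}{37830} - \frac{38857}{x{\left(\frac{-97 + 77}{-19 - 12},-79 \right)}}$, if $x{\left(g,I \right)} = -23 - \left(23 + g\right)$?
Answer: $\frac{2533297683}{3039010} \approx 833.59$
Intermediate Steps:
$x{\left(g,I \right)} = -46 - g$
$\frac{21154}{37830} - \frac{38857}{x{\left(\frac{-97 + 77}{-19 - 12},-79 \right)}} = \frac{21154}{37830} - \frac{38857}{-46 - \frac{-97 + 77}{-19 - 12}} = 21154 \cdot \frac{1}{37830} - \frac{38857}{-46 - - \frac{20}{-31}} = \frac{10577}{18915} - \frac{38857}{-46 - \left(-20\right) \left(- \frac{1}{31}\right)} = \frac{10577}{18915} - \frac{38857}{-46 - \frac{20}{31}} = \frac{10577}{18915} - \frac{38857}{- \frac{1446}{31}} = \frac{10577}{18915} - - \frac{1204567}{1446} = \frac{10577}{18915} + \frac{1204567}{1446} = \frac{2533297683}{3039010}$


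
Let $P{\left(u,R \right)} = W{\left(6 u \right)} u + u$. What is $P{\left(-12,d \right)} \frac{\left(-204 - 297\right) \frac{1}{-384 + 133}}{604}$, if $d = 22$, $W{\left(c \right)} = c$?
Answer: $\frac{106713}{37901} \approx 2.8156$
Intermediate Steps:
$P{\left(u,R \right)} = u + 6 u^{2}$ ($P{\left(u,R \right)} = 6 u u + u = 6 u^{2} + u = u + 6 u^{2}$)
$P{\left(-12,d \right)} \frac{\left(-204 - 297\right) \frac{1}{-384 + 133}}{604} = - 12 \left(1 + 6 \left(-12\right)\right) \frac{\left(-204 - 297\right) \frac{1}{-384 + 133}}{604} = - 12 \left(1 - 72\right) - \frac{501}{-251} \cdot \frac{1}{604} = \left(-12\right) \left(-71\right) \left(-501\right) \left(- \frac{1}{251}\right) \frac{1}{604} = 852 \cdot \frac{501}{251} \cdot \frac{1}{604} = 852 \cdot \frac{501}{151604} = \frac{106713}{37901}$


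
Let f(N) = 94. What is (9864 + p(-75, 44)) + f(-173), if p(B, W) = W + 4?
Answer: 10006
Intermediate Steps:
p(B, W) = 4 + W
(9864 + p(-75, 44)) + f(-173) = (9864 + (4 + 44)) + 94 = (9864 + 48) + 94 = 9912 + 94 = 10006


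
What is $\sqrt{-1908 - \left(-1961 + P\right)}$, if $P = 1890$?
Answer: $i \sqrt{1837} \approx 42.86 i$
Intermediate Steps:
$\sqrt{-1908 - \left(-1961 + P\right)} = \sqrt{-1908 + \left(1961 - 1890\right)} = \sqrt{-1908 + 71} = \sqrt{-1837} = i \sqrt{1837}$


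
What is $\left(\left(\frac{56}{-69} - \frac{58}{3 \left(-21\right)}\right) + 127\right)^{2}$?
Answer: $\frac{33922640761}{2099601} \approx 16157.0$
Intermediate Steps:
$\left(\left(\frac{56}{-69} - \frac{58}{3 \left(-21\right)}\right) + 127\right)^{2} = \left(\left(56 \left(- \frac{1}{69}\right) - \frac{58}{-63}\right) + 127\right)^{2} = \left(\left(- \frac{56}{69} - - \frac{58}{63}\right) + 127\right)^{2} = \left(\left(- \frac{56}{69} + \frac{58}{63}\right) + 127\right)^{2} = \left(\frac{158}{1449} + 127\right)^{2} = \left(\frac{184181}{1449}\right)^{2} = \frac{33922640761}{2099601}$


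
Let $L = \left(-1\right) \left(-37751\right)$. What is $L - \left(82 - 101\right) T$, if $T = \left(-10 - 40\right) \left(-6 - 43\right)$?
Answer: $84301$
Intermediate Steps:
$T = 2450$ ($T = \left(-50\right) \left(-49\right) = 2450$)
$L = 37751$
$L - \left(82 - 101\right) T = 37751 - \left(82 - 101\right) 2450 = 37751 - \left(-19\right) 2450 = 37751 - -46550 = 37751 + 46550 = 84301$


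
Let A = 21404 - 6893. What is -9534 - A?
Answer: -24045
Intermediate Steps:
A = 14511
-9534 - A = -9534 - 1*14511 = -9534 - 14511 = -24045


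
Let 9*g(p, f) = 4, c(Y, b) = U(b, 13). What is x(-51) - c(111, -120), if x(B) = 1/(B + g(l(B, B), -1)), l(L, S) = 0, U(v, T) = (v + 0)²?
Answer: -6552009/455 ≈ -14400.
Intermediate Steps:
U(v, T) = v²
c(Y, b) = b²
g(p, f) = 4/9 (g(p, f) = (⅑)*4 = 4/9)
x(B) = 1/(4/9 + B) (x(B) = 1/(B + 4/9) = 1/(4/9 + B))
x(-51) - c(111, -120) = 9/(4 + 9*(-51)) - 1*(-120)² = 9/(4 - 459) - 1*14400 = 9/(-455) - 14400 = 9*(-1/455) - 14400 = -9/455 - 14400 = -6552009/455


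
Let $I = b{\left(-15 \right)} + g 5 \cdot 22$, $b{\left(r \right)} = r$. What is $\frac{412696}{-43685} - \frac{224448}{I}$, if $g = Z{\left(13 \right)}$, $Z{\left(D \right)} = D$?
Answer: $- \frac{2077795144}{12362855} \approx -168.07$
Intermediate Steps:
$g = 13$
$I = 1415$ ($I = -15 + 13 \cdot 5 \cdot 22 = -15 + 13 \cdot 110 = -15 + 1430 = 1415$)
$\frac{412696}{-43685} - \frac{224448}{I} = \frac{412696}{-43685} - \frac{224448}{1415} = 412696 \left(- \frac{1}{43685}\right) - \frac{224448}{1415} = - \frac{412696}{43685} - \frac{224448}{1415} = - \frac{2077795144}{12362855}$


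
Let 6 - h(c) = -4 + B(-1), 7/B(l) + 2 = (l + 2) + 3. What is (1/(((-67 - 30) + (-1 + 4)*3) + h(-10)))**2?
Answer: 4/26569 ≈ 0.00015055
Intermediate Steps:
B(l) = 7/(3 + l) (B(l) = 7/(-2 + ((l + 2) + 3)) = 7/(-2 + ((2 + l) + 3)) = 7/(-2 + (5 + l)) = 7/(3 + l))
h(c) = 13/2 (h(c) = 6 - (-4 + 7/(3 - 1)) = 6 - (-4 + 7/2) = 6 - 1*(-1/2) = 6 + 1/2 = 13/2)
(1/(((-67 - 30) + (-1 + 4)*3) + h(-10)))**2 = (1/(((-67 - 30) + (-1 + 4)*3) + 13/2))**2 = (1/((-97 + 3*3) + 13/2))**2 = (1/((-97 + 9) + 13/2))**2 = (1/(-88 + 13/2))**2 = (1/(-163/2))**2 = (-2/163)**2 = 4/26569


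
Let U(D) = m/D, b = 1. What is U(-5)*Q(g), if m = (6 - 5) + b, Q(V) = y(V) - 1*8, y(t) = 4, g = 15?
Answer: 8/5 ≈ 1.6000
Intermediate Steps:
Q(V) = -4 (Q(V) = 4 - 1*8 = 4 - 8 = -4)
m = 2 (m = (6 - 5) + 1 = 1 + 1 = 2)
U(D) = 2/D
U(-5)*Q(g) = (2/(-5))*(-4) = (2*(-1/5))*(-4) = -2/5*(-4) = 8/5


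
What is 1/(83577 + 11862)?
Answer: 1/95439 ≈ 1.0478e-5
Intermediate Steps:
1/(83577 + 11862) = 1/95439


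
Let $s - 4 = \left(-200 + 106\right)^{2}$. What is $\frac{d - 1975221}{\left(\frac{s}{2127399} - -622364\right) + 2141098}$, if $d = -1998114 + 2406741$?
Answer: $- \frac{1666385254503}{2939493152089} \approx -0.5669$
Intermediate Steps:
$d = 408627$
$s = 8840$ ($s = 4 + \left(-200 + 106\right)^{2} = 4 + \left(-94\right)^{2} = 4 + 8836 = 8840$)
$\frac{d - 1975221}{\left(\frac{s}{2127399} - -622364\right) + 2141098} = \frac{408627 - 1975221}{\left(\frac{8840}{2127399} - -622364\right) + 2141098} = - \frac{1566594}{\left(8840 \cdot \frac{1}{2127399} + 622364\right) + 2141098} = - \frac{1566594}{\left(\frac{8840}{2127399} + 622364\right) + 2141098} = - \frac{1566594}{\frac{1324016560076}{2127399} + 2141098} = - \frac{1566594}{\frac{5878986304178}{2127399}} = \left(-1566594\right) \frac{2127399}{5878986304178} = - \frac{1666385254503}{2939493152089}$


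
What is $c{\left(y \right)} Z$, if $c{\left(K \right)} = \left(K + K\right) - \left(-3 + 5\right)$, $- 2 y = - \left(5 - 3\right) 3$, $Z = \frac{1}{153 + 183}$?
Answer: $\frac{1}{84} \approx 0.011905$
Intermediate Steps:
$Z = \frac{1}{336} \approx 0.0029762$
$y = 3$ ($y = - \frac{\left(-1\right) \left(5 - 3\right) 3}{2} = - \frac{\left(-1\right) 2 \cdot 3}{2} = - \frac{\left(-1\right) 6}{2} = \left(- \frac{1}{2}\right) \left(-6\right) = 3$)
$c{\left(K \right)} = -2 + 2 K$ ($c{\left(K \right)} = 2 K - 2 = -2 + 2 K$)
$c{\left(y \right)} Z = \left(-2 + 2 \cdot 3\right) \frac{1}{336} = \left(-2 + 6\right) \frac{1}{336} = 4 \cdot \frac{1}{336} = \frac{1}{84}$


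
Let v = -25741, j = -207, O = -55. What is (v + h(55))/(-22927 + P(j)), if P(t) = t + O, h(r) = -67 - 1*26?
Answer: 25834/23189 ≈ 1.1141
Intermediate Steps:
h(r) = -93 (h(r) = -67 - 26 = -93)
P(t) = -55 + t (P(t) = t - 55 = -55 + t)
(v + h(55))/(-22927 + P(j)) = (-25741 - 93)/(-22927 + (-55 - 207)) = -25834/(-22927 - 262) = -25834/(-23189) = -25834*(-1/23189) = 25834/23189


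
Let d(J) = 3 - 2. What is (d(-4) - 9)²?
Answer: 64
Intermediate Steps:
d(J) = 1
(d(-4) - 9)² = (1 - 9)² = (-8)² = 64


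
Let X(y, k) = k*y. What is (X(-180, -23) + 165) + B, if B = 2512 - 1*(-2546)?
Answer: 9363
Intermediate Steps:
B = 5058 (B = 2512 + 2546 = 5058)
(X(-180, -23) + 165) + B = (-23*(-180) + 165) + 5058 = (4140 + 165) + 5058 = 4305 + 5058 = 9363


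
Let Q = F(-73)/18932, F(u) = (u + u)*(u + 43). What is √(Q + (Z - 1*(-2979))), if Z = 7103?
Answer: √225854978333/4733 ≈ 100.41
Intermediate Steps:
F(u) = 2*u*(43 + u) (F(u) = (2*u)*(43 + u) = 2*u*(43 + u))
Q = 1095/4733 (Q = (2*(-73)*(43 - 73))/18932 = (2*(-73)*(-30))*(1/18932) = 4380*(1/18932) = 1095/4733 ≈ 0.23135)
√(Q + (Z - 1*(-2979))) = √(1095/4733 + (7103 - 1*(-2979))) = √(1095/4733 + (7103 + 2979)) = √(1095/4733 + 10082) = √(47719201/4733) = √225854978333/4733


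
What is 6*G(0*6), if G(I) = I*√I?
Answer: 0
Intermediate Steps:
G(I) = I^(3/2)
6*G(0*6) = 6*(0*6)^(3/2) = 6*0^(3/2) = 6*0 = 0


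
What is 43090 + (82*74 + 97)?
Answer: 49255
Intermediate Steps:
43090 + (82*74 + 97) = 43090 + (6068 + 97) = 43090 + 6165 = 49255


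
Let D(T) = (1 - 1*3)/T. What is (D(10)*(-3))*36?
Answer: 108/5 ≈ 21.600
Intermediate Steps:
D(T) = -2/T (D(T) = (1 - 3)/T = -2/T)
(D(10)*(-3))*36 = (-2/10*(-3))*36 = (-2*⅒*(-3))*36 = -⅕*(-3)*36 = (⅗)*36 = 108/5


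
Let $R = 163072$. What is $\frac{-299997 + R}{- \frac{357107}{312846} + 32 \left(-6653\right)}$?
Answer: $\frac{42836438550}{66604019123} \approx 0.64315$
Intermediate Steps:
$\frac{-299997 + R}{- \frac{357107}{312846} + 32 \left(-6653\right)} = \frac{-299997 + 163072}{- \frac{357107}{312846} + 32 \left(-6653\right)} = - \frac{136925}{\left(-357107\right) \frac{1}{312846} - 212896} = - \frac{136925}{- \frac{357107}{312846} - 212896} = - \frac{136925}{- \frac{66604019123}{312846}} = \left(-136925\right) \left(- \frac{312846}{66604019123}\right) = \frac{42836438550}{66604019123}$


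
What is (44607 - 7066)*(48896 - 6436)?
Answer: 1593990860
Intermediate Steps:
(44607 - 7066)*(48896 - 6436) = 37541*42460 = 1593990860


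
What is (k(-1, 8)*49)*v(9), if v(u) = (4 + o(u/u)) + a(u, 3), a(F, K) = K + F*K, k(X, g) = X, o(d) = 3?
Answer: -1813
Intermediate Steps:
v(u) = 10 + 3*u (v(u) = (4 + 3) + 3*(1 + u) = 7 + (3 + 3*u) = 10 + 3*u)
(k(-1, 8)*49)*v(9) = (-1*49)*(10 + 3*9) = -49*(10 + 27) = -49*37 = -1813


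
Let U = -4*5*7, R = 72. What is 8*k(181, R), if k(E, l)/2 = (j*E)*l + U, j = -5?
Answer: -1044800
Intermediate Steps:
U = -140 (U = -20*7 = -140)
k(E, l) = -280 - 10*E*l (k(E, l) = 2*((-5*E)*l - 140) = 2*(-5*E*l - 140) = 2*(-140 - 5*E*l) = -280 - 10*E*l)
8*k(181, R) = 8*(-280 - 10*181*72) = 8*(-280 - 130320) = 8*(-130600) = -1044800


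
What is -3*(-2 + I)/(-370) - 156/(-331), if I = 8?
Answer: 31839/61235 ≈ 0.51995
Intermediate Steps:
-3*(-2 + I)/(-370) - 156/(-331) = -3*(-2 + 8)/(-370) - 156/(-331) = -3*6*(-1/370) - 156*(-1/331) = -18*(-1/370) + 156/331 = 9/185 + 156/331 = 31839/61235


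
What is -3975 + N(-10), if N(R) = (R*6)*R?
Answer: -3375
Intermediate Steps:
N(R) = 6*R² (N(R) = (6*R)*R = 6*R²)
-3975 + N(-10) = -3975 + 6*(-10)² = -3975 + 6*100 = -3975 + 600 = -3375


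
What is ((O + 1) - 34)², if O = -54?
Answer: 7569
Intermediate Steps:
((O + 1) - 34)² = ((-54 + 1) - 34)² = (-53 - 34)² = (-87)² = 7569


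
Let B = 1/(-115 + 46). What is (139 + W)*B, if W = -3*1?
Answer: -136/69 ≈ -1.9710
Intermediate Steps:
W = -3
B = -1/69 (B = 1/(-69) = -1/69 ≈ -0.014493)
(139 + W)*B = (139 - 3)*(-1/69) = 136*(-1/69) = -136/69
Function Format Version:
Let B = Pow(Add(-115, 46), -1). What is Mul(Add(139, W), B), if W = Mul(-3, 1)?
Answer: Rational(-136, 69) ≈ -1.9710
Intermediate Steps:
W = -3
B = Rational(-1, 69) (B = Pow(-69, -1) = Rational(-1, 69) ≈ -0.014493)
Mul(Add(139, W), B) = Mul(Add(139, -3), Rational(-1, 69)) = Mul(136, Rational(-1, 69)) = Rational(-136, 69)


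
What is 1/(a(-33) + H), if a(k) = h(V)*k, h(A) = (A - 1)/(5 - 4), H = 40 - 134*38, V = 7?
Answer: -1/5250 ≈ -0.00019048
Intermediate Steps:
H = -5052 (H = 40 - 5092 = -5052)
h(A) = -1 + A (h(A) = (-1 + A)/1 = (-1 + A)*1 = -1 + A)
a(k) = 6*k (a(k) = (-1 + 7)*k = 6*k)
1/(a(-33) + H) = 1/(6*(-33) - 5052) = 1/(-198 - 5052) = 1/(-5250) = -1/5250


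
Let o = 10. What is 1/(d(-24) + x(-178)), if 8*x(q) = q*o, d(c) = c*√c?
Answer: -890/253321 + 192*I*√6/253321 ≈ -0.0035133 + 0.0018565*I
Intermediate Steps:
d(c) = c^(3/2)
x(q) = 5*q/4 (x(q) = (q*10)/8 = (10*q)/8 = 5*q/4)
1/(d(-24) + x(-178)) = 1/((-24)^(3/2) + (5/4)*(-178)) = 1/(-48*I*√6 - 445/2) = 1/(-445/2 - 48*I*√6)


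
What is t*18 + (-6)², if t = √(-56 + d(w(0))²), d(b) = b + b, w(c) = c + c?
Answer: 36 + 36*I*√14 ≈ 36.0 + 134.7*I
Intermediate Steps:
w(c) = 2*c
d(b) = 2*b
t = 2*I*√14 (t = √(-56 + (2*(2*0))²) = √(-56 + (2*0)²) = √(-56 + 0²) = √(-56 + 0) = √(-56) = 2*I*√14 ≈ 7.4833*I)
t*18 + (-6)² = (2*I*√14)*18 + (-6)² = 36*I*√14 + 36 = 36 + 36*I*√14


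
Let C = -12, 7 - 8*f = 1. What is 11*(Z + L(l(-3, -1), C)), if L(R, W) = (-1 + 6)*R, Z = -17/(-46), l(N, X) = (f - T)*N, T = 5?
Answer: 64889/92 ≈ 705.32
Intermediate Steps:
f = ¾ (f = 7/8 - ⅛*1 = 7/8 - ⅛ = ¾ ≈ 0.75000)
l(N, X) = -17*N/4 (l(N, X) = (¾ - 1*5)*N = (¾ - 5)*N = -17*N/4)
Z = 17/46 (Z = -17*(-1/46) = 17/46 ≈ 0.36957)
L(R, W) = 5*R
11*(Z + L(l(-3, -1), C)) = 11*(17/46 + 5*(-17/4*(-3))) = 11*(17/46 + 5*(51/4)) = 11*(17/46 + 255/4) = 11*(5899/92) = 64889/92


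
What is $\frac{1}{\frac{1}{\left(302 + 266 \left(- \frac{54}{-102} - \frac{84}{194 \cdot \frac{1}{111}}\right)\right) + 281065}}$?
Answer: $\frac{443124837}{1649} \approx 2.6872 \cdot 10^{5}$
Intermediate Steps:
$\frac{1}{\frac{1}{\left(302 + 266 \left(- \frac{54}{-102} - \frac{84}{194 \cdot \frac{1}{111}}\right)\right) + 281065}} = \frac{1}{\frac{1}{\left(302 + 266 \left(\left(-54\right) \left(- \frac{1}{102}\right) - \frac{84}{194 \cdot \frac{1}{111}}\right)\right) + 281065}} = \frac{1}{\frac{1}{\left(302 + 266 \left(\frac{9}{17} - \frac{84}{\frac{194}{111}}\right)\right) + 281065}} = \frac{1}{\frac{1}{\left(302 + 266 \left(\frac{9}{17} - \frac{4662}{97}\right)\right) + 281065}} = \frac{1}{\frac{1}{\left(302 + 266 \left(- \frac{78381}{1649}\right)\right) + 281065}} = \frac{1}{\frac{1}{\left(302 - \frac{20849346}{1649}\right) + 281065}} = \frac{1}{\frac{1}{- \frac{20351348}{1649} + 281065}} = \frac{1}{\frac{1}{\frac{443124837}{1649}}} = \frac{1}{\frac{1649}{443124837}} = \frac{443124837}{1649}$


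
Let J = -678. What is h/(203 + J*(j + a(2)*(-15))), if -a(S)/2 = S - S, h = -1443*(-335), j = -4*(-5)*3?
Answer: -483405/40477 ≈ -11.943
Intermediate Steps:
j = 60 (j = 20*3 = 60)
h = 483405
a(S) = 0 (a(S) = -2*(S - S) = -2*0 = 0)
h/(203 + J*(j + a(2)*(-15))) = 483405/(203 - 678*(60 + 0*(-15))) = 483405/(203 - 678*(60 + 0)) = 483405/(203 - 678*60) = 483405/(203 - 40680) = 483405/(-40477) = 483405*(-1/40477) = -483405/40477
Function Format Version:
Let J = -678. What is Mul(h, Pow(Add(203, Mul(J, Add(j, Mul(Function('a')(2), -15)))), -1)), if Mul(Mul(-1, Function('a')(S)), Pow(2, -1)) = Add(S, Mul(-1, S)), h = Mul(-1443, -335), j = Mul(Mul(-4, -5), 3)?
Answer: Rational(-483405, 40477) ≈ -11.943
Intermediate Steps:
j = 60 (j = Mul(20, 3) = 60)
h = 483405
Function('a')(S) = 0 (Function('a')(S) = Mul(-2, Add(S, Mul(-1, S))) = Mul(-2, 0) = 0)
Mul(h, Pow(Add(203, Mul(J, Add(j, Mul(Function('a')(2), -15)))), -1)) = Mul(483405, Pow(Add(203, Mul(-678, Add(60, Mul(0, -15)))), -1)) = Mul(483405, Pow(Add(203, Mul(-678, Add(60, 0))), -1)) = Mul(483405, Pow(Add(203, Mul(-678, 60)), -1)) = Mul(483405, Pow(Add(203, -40680), -1)) = Mul(483405, Pow(-40477, -1)) = Mul(483405, Rational(-1, 40477)) = Rational(-483405, 40477)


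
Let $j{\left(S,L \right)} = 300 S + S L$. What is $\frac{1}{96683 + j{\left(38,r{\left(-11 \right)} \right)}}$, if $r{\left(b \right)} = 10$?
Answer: $\frac{1}{108463} \approx 9.2197 \cdot 10^{-6}$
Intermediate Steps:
$j{\left(S,L \right)} = 300 S + L S$
$\frac{1}{96683 + j{\left(38,r{\left(-11 \right)} \right)}} = \frac{1}{96683 + 38 \left(300 + 10\right)} = \frac{1}{96683 + 38 \cdot 310} = \frac{1}{96683 + 11780} = \frac{1}{108463}$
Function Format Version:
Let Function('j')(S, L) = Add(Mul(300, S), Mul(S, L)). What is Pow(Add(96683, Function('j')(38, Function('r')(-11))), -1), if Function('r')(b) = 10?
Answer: Rational(1, 108463) ≈ 9.2197e-6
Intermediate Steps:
Function('j')(S, L) = Add(Mul(300, S), Mul(L, S))
Pow(Add(96683, Function('j')(38, Function('r')(-11))), -1) = Pow(Add(96683, Mul(38, Add(300, 10))), -1) = Pow(Add(96683, Mul(38, 310)), -1) = Pow(Add(96683, 11780), -1) = Pow(108463, -1) = Rational(1, 108463)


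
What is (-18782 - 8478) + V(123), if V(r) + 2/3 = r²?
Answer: -36395/3 ≈ -12132.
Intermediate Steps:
V(r) = -⅔ + r²
(-18782 - 8478) + V(123) = (-18782 - 8478) + (-⅔ + 123²) = -27260 + (-⅔ + 15129) = -27260 + 45385/3 = -36395/3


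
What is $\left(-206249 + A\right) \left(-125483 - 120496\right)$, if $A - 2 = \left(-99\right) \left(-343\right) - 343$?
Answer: $42464092707$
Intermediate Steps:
$A = 33616$ ($A = 2 - -33614 = 2 + \left(33957 - 343\right) = 2 + 33614 = 33616$)
$\left(-206249 + A\right) \left(-125483 - 120496\right) = \left(-206249 + 33616\right) \left(-125483 - 120496\right) = \left(-172633\right) \left(-245979\right) = 42464092707$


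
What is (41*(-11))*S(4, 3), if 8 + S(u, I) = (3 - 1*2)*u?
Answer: 1804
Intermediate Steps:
S(u, I) = -8 + u (S(u, I) = -8 + (3 - 1*2)*u = -8 + (3 - 2)*u = -8 + 1*u = -8 + u)
(41*(-11))*S(4, 3) = (41*(-11))*(-8 + 4) = -451*(-4) = 1804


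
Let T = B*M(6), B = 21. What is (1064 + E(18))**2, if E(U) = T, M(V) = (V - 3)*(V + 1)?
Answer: 2265025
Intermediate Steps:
M(V) = (1 + V)*(-3 + V) (M(V) = (-3 + V)*(1 + V) = (1 + V)*(-3 + V))
T = 441 (T = 21*(-3 + 6**2 - 2*6) = 21*(-3 + 36 - 12) = 21*21 = 441)
E(U) = 441
(1064 + E(18))**2 = (1064 + 441)**2 = 1505**2 = 2265025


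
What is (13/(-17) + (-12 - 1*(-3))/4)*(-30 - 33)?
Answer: 12915/68 ≈ 189.93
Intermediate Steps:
(13/(-17) + (-12 - 1*(-3))/4)*(-30 - 33) = (13*(-1/17) + (-12 + 3)*(¼))*(-63) = (-13/17 - 9*¼)*(-63) = (-13/17 - 9/4)*(-63) = -205/68*(-63) = 12915/68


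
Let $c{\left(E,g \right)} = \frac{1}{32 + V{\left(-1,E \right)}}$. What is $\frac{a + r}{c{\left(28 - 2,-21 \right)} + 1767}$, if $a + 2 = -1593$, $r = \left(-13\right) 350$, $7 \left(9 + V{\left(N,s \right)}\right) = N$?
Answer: $- \frac{983200}{282727} \approx -3.4776$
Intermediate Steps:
$V{\left(N,s \right)} = -9 + \frac{N}{7}$
$r = -4550$
$c{\left(E,g \right)} = \frac{7}{160}$ ($c{\left(E,g \right)} = \frac{1}{32 + \left(-9 + \frac{1}{7} \left(-1\right)\right)} = \frac{1}{32 - \frac{64}{7}} = \frac{1}{\frac{160}{7}} = \frac{7}{160}$)
$a = -1595$ ($a = -2 - 1593 = -1595$)
$\frac{a + r}{c{\left(28 - 2,-21 \right)} + 1767} = \frac{-1595 - 4550}{\frac{7}{160} + 1767} = - \frac{6145}{\frac{282727}{160}} = \left(-6145\right) \frac{160}{282727} = - \frac{983200}{282727}$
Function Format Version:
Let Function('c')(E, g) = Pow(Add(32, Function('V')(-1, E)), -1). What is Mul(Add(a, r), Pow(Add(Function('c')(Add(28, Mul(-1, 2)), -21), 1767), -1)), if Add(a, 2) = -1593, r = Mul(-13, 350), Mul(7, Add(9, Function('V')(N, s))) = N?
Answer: Rational(-983200, 282727) ≈ -3.4776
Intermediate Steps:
Function('V')(N, s) = Add(-9, Mul(Rational(1, 7), N))
r = -4550
Function('c')(E, g) = Rational(7, 160) (Function('c')(E, g) = Pow(Add(32, Add(-9, Mul(Rational(1, 7), -1))), -1) = Pow(Add(32, Add(-9, Rational(-1, 7))), -1) = Pow(Add(32, Rational(-64, 7)), -1) = Pow(Rational(160, 7), -1) = Rational(7, 160))
a = -1595 (a = Add(-2, -1593) = -1595)
Mul(Add(a, r), Pow(Add(Function('c')(Add(28, Mul(-1, 2)), -21), 1767), -1)) = Mul(Add(-1595, -4550), Pow(Add(Rational(7, 160), 1767), -1)) = Mul(-6145, Pow(Rational(282727, 160), -1)) = Mul(-6145, Rational(160, 282727)) = Rational(-983200, 282727)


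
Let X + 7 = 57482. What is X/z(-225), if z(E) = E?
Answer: -2299/9 ≈ -255.44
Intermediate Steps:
X = 57475 (X = -7 + 57482 = 57475)
X/z(-225) = 57475/(-225) = 57475*(-1/225) = -2299/9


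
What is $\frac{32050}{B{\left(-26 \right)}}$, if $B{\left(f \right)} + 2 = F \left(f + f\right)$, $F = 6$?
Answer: $- \frac{16025}{157} \approx -102.07$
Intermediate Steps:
$B{\left(f \right)} = -2 + 12 f$ ($B{\left(f \right)} = -2 + 6 \left(f + f\right) = -2 + 6 \cdot 2 f = -2 + 12 f$)
$\frac{32050}{B{\left(-26 \right)}} = \frac{32050}{-2 + 12 \left(-26\right)} = \frac{32050}{-2 - 312} = \frac{32050}{-314} = 32050 \left(- \frac{1}{314}\right) = - \frac{16025}{157}$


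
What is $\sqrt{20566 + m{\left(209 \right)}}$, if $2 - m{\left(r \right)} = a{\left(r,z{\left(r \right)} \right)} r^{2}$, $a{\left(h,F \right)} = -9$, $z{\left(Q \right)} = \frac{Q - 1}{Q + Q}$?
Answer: $\sqrt{413697} \approx 643.19$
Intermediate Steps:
$z{\left(Q \right)} = \frac{-1 + Q}{2 Q}$
$m{\left(r \right)} = 2 + 9 r^{2}$ ($m{\left(r \right)} = 2 - - 9 r^{2} = 2 + 9 r^{2}$)
$\sqrt{20566 + m{\left(209 \right)}} = \sqrt{20566 + \left(2 + 9 \cdot 209^{2}\right)} = \sqrt{20566 + \left(2 + 9 \cdot 43681\right)} = \sqrt{20566 + \left(2 + 393129\right)} = \sqrt{20566 + 393131} = \sqrt{413697}$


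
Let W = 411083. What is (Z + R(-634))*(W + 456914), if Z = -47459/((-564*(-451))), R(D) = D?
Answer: -140020272037295/254364 ≈ -5.5047e+8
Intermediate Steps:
Z = -47459/254364 ≈ -0.18658
(Z + R(-634))*(W + 456914) = (-47459/254364 - 634)*(411083 + 456914) = -161314235/254364*867997 = -140020272037295/254364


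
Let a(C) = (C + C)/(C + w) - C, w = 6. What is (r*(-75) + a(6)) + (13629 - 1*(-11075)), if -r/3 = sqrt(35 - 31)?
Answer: 25149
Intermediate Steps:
r = -6 (r = -3*sqrt(35 - 31) = -3*sqrt(4) = -3*2 = -6)
a(C) = -C + 2*C/(6 + C) (a(C) = (C + C)/(C + 6) - C = (2*C)/(6 + C) - C = 2*C/(6 + C) - C = -C + 2*C/(6 + C))
(r*(-75) + a(6)) + (13629 - 1*(-11075)) = (-6*(-75) - 1*6*(4 + 6)/(6 + 6)) + (13629 - 1*(-11075)) = (450 - 1*6*10/12) + (13629 + 11075) = (450 - 1*6*1/12*10) + 24704 = (450 - 5) + 24704 = 445 + 24704 = 25149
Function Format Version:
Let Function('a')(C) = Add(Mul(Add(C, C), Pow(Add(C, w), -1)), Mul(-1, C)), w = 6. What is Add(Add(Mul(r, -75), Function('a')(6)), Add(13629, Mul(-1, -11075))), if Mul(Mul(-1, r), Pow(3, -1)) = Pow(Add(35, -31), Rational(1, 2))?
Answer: 25149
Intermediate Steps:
r = -6 (r = Mul(-3, Pow(Add(35, -31), Rational(1, 2))) = Mul(-3, Pow(4, Rational(1, 2))) = Mul(-3, 2) = -6)
Function('a')(C) = Add(Mul(-1, C), Mul(2, C, Pow(Add(6, C), -1))) (Function('a')(C) = Add(Mul(Add(C, C), Pow(Add(C, 6), -1)), Mul(-1, C)) = Add(Mul(Mul(2, C), Pow(Add(6, C), -1)), Mul(-1, C)) = Add(Mul(2, C, Pow(Add(6, C), -1)), Mul(-1, C)) = Add(Mul(-1, C), Mul(2, C, Pow(Add(6, C), -1))))
Add(Add(Mul(r, -75), Function('a')(6)), Add(13629, Mul(-1, -11075))) = Add(Add(Mul(-6, -75), Mul(-1, 6, Pow(Add(6, 6), -1), Add(4, 6))), Add(13629, Mul(-1, -11075))) = Add(Add(450, Mul(-1, 6, Pow(12, -1), 10)), Add(13629, 11075)) = Add(Add(450, Mul(-1, 6, Rational(1, 12), 10)), 24704) = Add(Add(450, -5), 24704) = Add(445, 24704) = 25149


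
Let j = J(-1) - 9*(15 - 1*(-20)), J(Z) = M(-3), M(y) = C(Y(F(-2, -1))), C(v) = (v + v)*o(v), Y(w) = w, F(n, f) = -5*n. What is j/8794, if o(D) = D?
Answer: -115/8794 ≈ -0.013077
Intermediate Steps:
C(v) = 2*v**2 (C(v) = (v + v)*v = (2*v)*v = 2*v**2)
M(y) = 200 (M(y) = 2*(-5*(-2))**2 = 2*10**2 = 2*100 = 200)
J(Z) = 200
j = -115 (j = 200 - 9*(15 - 1*(-20)) = 200 - 9*(15 + 20) = 200 - 9*35 = 200 - 315 = -115)
j/8794 = -115/8794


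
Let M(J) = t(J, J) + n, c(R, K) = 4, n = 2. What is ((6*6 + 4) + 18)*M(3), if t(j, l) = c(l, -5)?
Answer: 348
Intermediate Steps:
t(j, l) = 4
M(J) = 6 (M(J) = 4 + 2 = 6)
((6*6 + 4) + 18)*M(3) = ((6*6 + 4) + 18)*6 = ((36 + 4) + 18)*6 = (40 + 18)*6 = 58*6 = 348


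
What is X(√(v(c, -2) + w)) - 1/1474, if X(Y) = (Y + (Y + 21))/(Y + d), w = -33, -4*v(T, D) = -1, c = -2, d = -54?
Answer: (-62016*I + 2947*√131)/(1474*(√131 + 108*I)) ≈ -0.36304 - 0.25036*I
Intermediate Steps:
v(T, D) = ¼ (v(T, D) = -¼*(-1) = ¼)
X(Y) = (21 + 2*Y)/(-54 + Y) (X(Y) = (Y + (Y + 21))/(Y - 54) = (Y + (21 + Y))/(-54 + Y) = (21 + 2*Y)/(-54 + Y))
X(√(v(c, -2) + w)) - 1/1474 = (21 + 2*√(¼ - 33))/(-54 + √(¼ - 33)) - 1/1474 = (21 + 2*√(-131/4))/(-54 + √(-131/4)) - 1*1/1474 = (21 + 2*(I*√131/2))/(-54 + I*√131/2) - 1/1474 = (21 + I*√131)/(-54 + I*√131/2) - 1/1474 = -1/1474 + (21 + I*√131)/(-54 + I*√131/2)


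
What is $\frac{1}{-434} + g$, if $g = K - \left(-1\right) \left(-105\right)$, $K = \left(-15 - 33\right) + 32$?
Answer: $- \frac{52515}{434} \approx -121.0$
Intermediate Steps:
$K = -16$ ($K = -48 + 32 = -16$)
$g = -121$ ($g = -16 - \left(-1\right) \left(-105\right) = -16 - 105 = -121$)
$\frac{1}{-434} + g = \frac{1}{-434} - 121 = - \frac{1}{434} - 121 = - \frac{52515}{434}$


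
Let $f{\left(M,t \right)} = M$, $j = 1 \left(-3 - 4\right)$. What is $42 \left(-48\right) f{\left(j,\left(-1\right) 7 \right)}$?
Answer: $14112$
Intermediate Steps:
$j = -7$ ($j = 1 \left(-3 - 4\right) = 1 \left(-7\right) = -7$)
$42 \left(-48\right) f{\left(j,\left(-1\right) 7 \right)} = 42 \left(-48\right) \left(-7\right) = \left(-2016\right) \left(-7\right) = 14112$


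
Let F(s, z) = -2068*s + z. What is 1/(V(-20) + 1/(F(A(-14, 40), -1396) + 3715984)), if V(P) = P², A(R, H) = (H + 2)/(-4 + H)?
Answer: 11136526/4454610403 ≈ 0.0025000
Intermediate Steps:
A(R, H) = (2 + H)/(-4 + H)
F(s, z) = z - 2068*s
1/(V(-20) + 1/(F(A(-14, 40), -1396) + 3715984)) = 1/((-20)² + 1/((-1396 - 2068*(2 + 40)/(-4 + 40)) + 3715984)) = 1/(400 + 1/((-1396 - 2068*42/36) + 3715984)) = 1/(400 + 1/((-1396 - 517*42/9) + 3715984)) = 1/(400 + 1/((-1396 - 2068*7/6) + 3715984)) = 1/(400 + 1/((-1396 - 7238/3) + 3715984)) = 1/(400 + 1/(-11426/3 + 3715984)) = 1/(400 + 1/(11136526/3)) = 1/(400 + 3/11136526) = 1/(4454610403/11136526) = 11136526/4454610403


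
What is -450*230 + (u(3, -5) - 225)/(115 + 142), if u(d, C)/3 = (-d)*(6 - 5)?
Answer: -26599734/257 ≈ -1.0350e+5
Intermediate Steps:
u(d, C) = -3*d (u(d, C) = 3*((-d)*(6 - 5)) = 3*(-d*1) = 3*(-d) = -3*d)
-450*230 + (u(3, -5) - 225)/(115 + 142) = -450*230 + (-3*3 - 225)/(115 + 142) = -103500 + (-9 - 225)/257 = -103500 - 234*1/257 = -103500 - 234/257 = -26599734/257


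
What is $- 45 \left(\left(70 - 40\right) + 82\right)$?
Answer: $-5040$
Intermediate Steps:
$- 45 \left(\left(70 - 40\right) + 82\right) = - 45 \left(30 + 82\right) = \left(-45\right) 112 = -5040$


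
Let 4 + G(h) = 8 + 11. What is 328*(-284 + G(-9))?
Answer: -88232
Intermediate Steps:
G(h) = 15 (G(h) = -4 + (8 + 11) = -4 + 19 = 15)
328*(-284 + G(-9)) = 328*(-284 + 15) = 328*(-269) = -88232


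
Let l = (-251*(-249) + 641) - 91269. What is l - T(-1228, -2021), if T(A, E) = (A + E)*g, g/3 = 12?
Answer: 88835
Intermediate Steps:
g = 36 (g = 3*12 = 36)
T(A, E) = 36*A + 36*E (T(A, E) = (A + E)*36 = 36*A + 36*E)
l = -28129 (l = (62499 + 641) - 91269 = 63140 - 91269 = -28129)
l - T(-1228, -2021) = -28129 - (36*(-1228) + 36*(-2021)) = -28129 - (-44208 - 72756) = -28129 - 1*(-116964) = -28129 + 116964 = 88835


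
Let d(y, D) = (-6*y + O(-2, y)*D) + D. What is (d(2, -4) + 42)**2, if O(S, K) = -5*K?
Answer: 4356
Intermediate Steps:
d(y, D) = D - 6*y - 5*D*y (d(y, D) = (-6*y + (-5*y)*D) + D = (-6*y - 5*D*y) + D = D - 6*y - 5*D*y)
(d(2, -4) + 42)**2 = ((-4 - 6*2 - 5*(-4)*2) + 42)**2 = ((-4 - 12 + 40) + 42)**2 = (24 + 42)**2 = 66**2 = 4356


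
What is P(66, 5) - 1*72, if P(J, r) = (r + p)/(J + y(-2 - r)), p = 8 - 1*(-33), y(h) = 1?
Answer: -4778/67 ≈ -71.313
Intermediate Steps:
p = 41 (p = 8 + 33 = 41)
P(J, r) = (41 + r)/(1 + J) (P(J, r) = (r + 41)/(J + 1) = (41 + r)/(1 + J))
P(66, 5) - 1*72 = (41 + 5)/(1 + 66) - 1*72 = 46/67 - 72 = -4778/67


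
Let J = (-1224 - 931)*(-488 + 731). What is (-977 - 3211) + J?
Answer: -527853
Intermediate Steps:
J = -523665 (J = -2155*243 = -523665)
(-977 - 3211) + J = (-977 - 3211) - 523665 = -4188 - 523665 = -527853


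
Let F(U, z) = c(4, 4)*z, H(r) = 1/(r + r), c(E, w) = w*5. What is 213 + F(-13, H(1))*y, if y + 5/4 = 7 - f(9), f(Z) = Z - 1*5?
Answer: 461/2 ≈ 230.50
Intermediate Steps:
f(Z) = -5 + Z (f(Z) = Z - 5 = -5 + Z)
c(E, w) = 5*w
y = 7/4 (y = -5/4 + (7 - (-5 + 9)) = -5/4 + (7 - 1*4) = -5/4 + (7 - 4) = -5/4 + 3 = 7/4 ≈ 1.7500)
H(r) = 1/(2*r)
F(U, z) = 20*z (F(U, z) = (5*4)*z = 20*z)
213 + F(-13, H(1))*y = 213 + (20*((½)/1))*(7/4) = 213 + (20*((½)*1))*(7/4) = 213 + (20*(½))*(7/4) = 213 + 10*(7/4) = 213 + 35/2 = 461/2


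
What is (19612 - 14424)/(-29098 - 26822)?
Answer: -1297/13980 ≈ -0.092775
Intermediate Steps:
(19612 - 14424)/(-29098 - 26822) = 5188/(-55920) = 5188*(-1/55920) = -1297/13980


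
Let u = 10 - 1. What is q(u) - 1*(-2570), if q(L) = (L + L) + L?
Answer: 2597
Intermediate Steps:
u = 9
q(L) = 3*L (q(L) = 2*L + L = 3*L)
q(u) - 1*(-2570) = 3*9 - 1*(-2570) = 27 + 2570 = 2597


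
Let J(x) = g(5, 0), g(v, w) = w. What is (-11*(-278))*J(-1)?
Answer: 0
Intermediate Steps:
J(x) = 0
(-11*(-278))*J(-1) = -11*(-278)*0 = 3058*0 = 0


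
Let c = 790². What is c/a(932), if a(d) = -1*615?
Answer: -124820/123 ≈ -1014.8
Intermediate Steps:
a(d) = -615
c = 624100
c/a(932) = 624100/(-615) = 624100*(-1/615) = -124820/123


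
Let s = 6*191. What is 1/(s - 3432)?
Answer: -1/2286 ≈ -0.00043745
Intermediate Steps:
s = 1146
1/(s - 3432) = 1/(1146 - 3432) = 1/(-2286) = -1/2286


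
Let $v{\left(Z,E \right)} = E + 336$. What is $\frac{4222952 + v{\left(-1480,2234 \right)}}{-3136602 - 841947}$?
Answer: $- \frac{4225522}{3978549} \approx -1.0621$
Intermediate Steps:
$v{\left(Z,E \right)} = 336 + E$
$\frac{4222952 + v{\left(-1480,2234 \right)}}{-3136602 - 841947} = \frac{4222952 + \left(336 + 2234\right)}{-3136602 - 841947} = \frac{4222952 + 2570}{-3978549} = 4225522 \left(- \frac{1}{3978549}\right) = - \frac{4225522}{3978549}$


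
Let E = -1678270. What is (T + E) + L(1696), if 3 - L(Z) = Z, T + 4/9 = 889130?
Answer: -7117501/9 ≈ -7.9083e+5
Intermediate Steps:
T = 8002166/9 (T = -4/9 + 889130 = 8002166/9 ≈ 8.8913e+5)
L(Z) = 3 - Z
(T + E) + L(1696) = (8002166/9 - 1678270) + (3 - 1*1696) = -7102264/9 + (3 - 1696) = -7102264/9 - 1693 = -7117501/9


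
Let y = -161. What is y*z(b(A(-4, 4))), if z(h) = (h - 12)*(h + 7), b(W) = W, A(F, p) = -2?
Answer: 11270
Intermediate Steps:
z(h) = (-12 + h)*(7 + h)
y*z(b(A(-4, 4))) = -161*(-84 + (-2)² - 5*(-2)) = -161*(-84 + 4 + 10) = -161*(-70) = 11270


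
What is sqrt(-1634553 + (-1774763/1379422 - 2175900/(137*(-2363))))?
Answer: I*sqrt(325957093722680865906646725518)/446561663482 ≈ 1278.5*I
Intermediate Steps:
sqrt(-1634553 + (-1774763/1379422 - 2175900/(137*(-2363)))) = sqrt(-1634553 + (-1774763*1/1379422 - 2175900/(-323731))) = sqrt(-1634553 + (-1774763/1379422 - 2175900*(-1/323731))) = sqrt(-1634553 + (-1774763/1379422 + 2175900/323731)) = sqrt(-1634553 + 2426938529047/446561663482) = sqrt(-729926279790964499/446561663482) = I*sqrt(325957093722680865906646725518)/446561663482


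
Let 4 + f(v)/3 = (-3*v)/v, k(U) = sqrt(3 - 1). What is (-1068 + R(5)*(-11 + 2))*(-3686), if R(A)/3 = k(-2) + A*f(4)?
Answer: -6513162 + 99522*sqrt(2) ≈ -6.3724e+6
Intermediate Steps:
k(U) = sqrt(2)
f(v) = -21 (f(v) = -12 + 3*((-3*v)/v) = -12 + 3*(-3) = -12 - 9 = -21)
R(A) = -63*A + 3*sqrt(2) (R(A) = 3*(sqrt(2) + A*(-21)) = 3*(sqrt(2) - 21*A) = -63*A + 3*sqrt(2))
(-1068 + R(5)*(-11 + 2))*(-3686) = (-1068 + (-63*5 + 3*sqrt(2))*(-11 + 2))*(-3686) = (-1068 + (-315 + 3*sqrt(2))*(-9))*(-3686) = (-1068 + (2835 - 27*sqrt(2)))*(-3686) = (1767 - 27*sqrt(2))*(-3686) = -6513162 + 99522*sqrt(2)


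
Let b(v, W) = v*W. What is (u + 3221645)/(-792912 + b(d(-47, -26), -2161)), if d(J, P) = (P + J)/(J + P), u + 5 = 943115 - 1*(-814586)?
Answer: -4979341/795073 ≈ -6.2627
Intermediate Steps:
u = 1757696 (u = -5 + (943115 - 1*(-814586)) = -5 + (943115 + 814586) = -5 + 1757701 = 1757696)
d(J, P) = 1 (d(J, P) = (J + P)/(J + P) = 1)
b(v, W) = W*v
(u + 3221645)/(-792912 + b(d(-47, -26), -2161)) = (1757696 + 3221645)/(-792912 - 2161*1) = 4979341/(-792912 - 2161) = 4979341/(-795073) = 4979341*(-1/795073) = -4979341/795073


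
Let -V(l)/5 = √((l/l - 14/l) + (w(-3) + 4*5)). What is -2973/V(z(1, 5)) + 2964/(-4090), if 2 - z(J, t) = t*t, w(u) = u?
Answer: -1482/2045 + 2973*√2461/1070 ≈ 137.11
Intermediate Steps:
z(J, t) = 2 - t² (z(J, t) = 2 - t*t = 2 - t²)
V(l) = -5*√(18 - 14/l) (V(l) = -5*√((l/l - 14/l) + (-3 + 4*5)) = -5*√((1 - 14/l) + (-3 + 20)) = -5*√((1 - 14/l) + 17) = -5*√(18 - 14/l))
-2973/V(z(1, 5)) + 2964/(-4090) = -2973*(-1/(5*√(18 - 14/(2 - 1*5²)))) + 2964/(-4090) = -2973*(-1/(5*√(18 - 14/(2 - 1*25)))) + 2964*(-1/4090) = -2973*(-1/(5*√(18 - 14/(2 - 25)))) - 1482/2045 = -2973*(-1/(5*√(18 - 14/(-23)))) - 1482/2045 = -2973*(-1/(5*√(18 - 14*(-1/23)))) - 1482/2045 = -2973*(-1/(5*√(18 + 14/23))) - 1482/2045 = -2973*(-√2461/1070) - 1482/2045 = -(-2973)*√2461/1070 - 1482/2045 = 2973*√2461/1070 - 1482/2045 = -1482/2045 + 2973*√2461/1070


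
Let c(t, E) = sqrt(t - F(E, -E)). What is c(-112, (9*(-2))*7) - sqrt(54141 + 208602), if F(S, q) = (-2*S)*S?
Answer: -sqrt(262743) + 2*sqrt(7910) ≈ -334.71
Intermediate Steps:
F(S, q) = -2*S**2
c(t, E) = sqrt(t + 2*E**2) (c(t, E) = sqrt(t - (-2)*E**2) = sqrt(t + 2*E**2))
c(-112, (9*(-2))*7) - sqrt(54141 + 208602) = sqrt(-112 + 2*((9*(-2))*7)**2) - sqrt(54141 + 208602) = sqrt(-112 + 2*(-18*7)**2) - sqrt(262743) = sqrt(-112 + 2*(-126)**2) - sqrt(262743) = sqrt(-112 + 2*15876) - sqrt(262743) = sqrt(-112 + 31752) - sqrt(262743) = sqrt(31640) - sqrt(262743) = 2*sqrt(7910) - sqrt(262743) = -sqrt(262743) + 2*sqrt(7910)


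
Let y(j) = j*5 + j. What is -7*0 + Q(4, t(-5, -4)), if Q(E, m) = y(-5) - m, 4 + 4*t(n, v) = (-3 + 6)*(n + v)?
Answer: -89/4 ≈ -22.250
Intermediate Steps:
t(n, v) = -1 + 3*n/4 + 3*v/4 (t(n, v) = -1 + ((-3 + 6)*(n + v))/4 = -1 + (3*(n + v))/4 = -1 + (3*n + 3*v)/4 = -1 + (3*n/4 + 3*v/4) = -1 + 3*n/4 + 3*v/4)
y(j) = 6*j (y(j) = 5*j + j = 6*j)
Q(E, m) = -30 - m (Q(E, m) = 6*(-5) - m = -30 - m)
-7*0 + Q(4, t(-5, -4)) = -7*0 + (-30 - (-1 + (¾)*(-5) + (¾)*(-4))) = 0 + (-30 - (-1 - 15/4 - 3)) = 0 + (-30 - 1*(-31/4)) = 0 + (-30 + 31/4) = 0 - 89/4 = -89/4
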